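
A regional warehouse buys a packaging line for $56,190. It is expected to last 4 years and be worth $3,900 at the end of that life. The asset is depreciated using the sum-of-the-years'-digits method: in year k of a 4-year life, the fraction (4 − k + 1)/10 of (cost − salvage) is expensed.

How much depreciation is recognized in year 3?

Depreciable base = $56,190 − $3,900 = $52,290.
Sum of the years' digits = 4+3+2+1 = 10.
Year 1: $52,290 × 4/10 = $20,916. Book value $35,274.
Year 2: $52,290 × 3/10 = $15,687. Book value $19,587.
Year 3: $52,290 × 2/10 = $10,458. Book value $9,129.

$10,458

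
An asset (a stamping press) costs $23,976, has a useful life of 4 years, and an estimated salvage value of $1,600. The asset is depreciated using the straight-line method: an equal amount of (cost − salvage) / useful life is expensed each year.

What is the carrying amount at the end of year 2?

Depreciable base = $23,976 − $1,600 = $22,376.
Annual expense = $22,376 / 4 = $5,594.
End of year 1: book value $18,382.
End of year 2: book value $12,788.

$12,788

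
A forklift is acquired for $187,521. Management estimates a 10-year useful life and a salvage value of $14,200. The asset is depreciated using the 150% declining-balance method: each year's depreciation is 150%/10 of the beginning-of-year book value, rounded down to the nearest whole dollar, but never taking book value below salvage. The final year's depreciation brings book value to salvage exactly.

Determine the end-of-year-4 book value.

$97,889

Depreciable base = $187,521 − $14,200 = $173,321.
Year 1: ⌊$187,521 × 150%/10⌋ = $28,128. Book value $159,393.
Year 2: ⌊$159,393 × 150%/10⌋ = $23,908. Book value $135,485.
Year 3: ⌊$135,485 × 150%/10⌋ = $20,322. Book value $115,163.
Year 4: ⌊$115,163 × 150%/10⌋ = $17,274. Book value $97,889.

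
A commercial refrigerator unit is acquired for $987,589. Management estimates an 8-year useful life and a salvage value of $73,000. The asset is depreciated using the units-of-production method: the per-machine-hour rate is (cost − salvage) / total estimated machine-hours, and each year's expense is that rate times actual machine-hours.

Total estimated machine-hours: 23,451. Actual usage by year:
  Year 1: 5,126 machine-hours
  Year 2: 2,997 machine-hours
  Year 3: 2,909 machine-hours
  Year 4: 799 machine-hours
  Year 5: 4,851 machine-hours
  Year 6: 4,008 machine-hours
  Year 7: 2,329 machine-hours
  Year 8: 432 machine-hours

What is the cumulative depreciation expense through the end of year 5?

Depreciable base = $987,589 − $73,000 = $914,589.
Rate = $914,589 / 23,451 machine-hours = $39 per machine-hour.
Year 1: 5,126 × $39 = $199,914. Book value $787,675.
Year 2: 2,997 × $39 = $116,883. Book value $670,792.
Year 3: 2,909 × $39 = $113,451. Book value $557,341.
Year 4: 799 × $39 = $31,161. Book value $526,180.
Year 5: 4,851 × $39 = $189,189. Book value $336,991.
Accumulated through year 5 = $987,589 − $336,991 = $650,598.

$650,598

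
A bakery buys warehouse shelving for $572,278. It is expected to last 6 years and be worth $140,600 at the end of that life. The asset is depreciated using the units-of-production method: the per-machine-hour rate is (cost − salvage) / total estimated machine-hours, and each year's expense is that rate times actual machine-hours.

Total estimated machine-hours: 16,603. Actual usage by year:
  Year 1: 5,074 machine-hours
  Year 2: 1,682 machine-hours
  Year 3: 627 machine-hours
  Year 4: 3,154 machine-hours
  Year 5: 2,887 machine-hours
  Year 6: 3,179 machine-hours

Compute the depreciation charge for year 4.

Depreciable base = $572,278 − $140,600 = $431,678.
Rate = $431,678 / 16,603 machine-hours = $26 per machine-hour.
Year 1: 5,074 × $26 = $131,924. Book value $440,354.
Year 2: 1,682 × $26 = $43,732. Book value $396,622.
Year 3: 627 × $26 = $16,302. Book value $380,320.
Year 4: 3,154 × $26 = $82,004. Book value $298,316.

$82,004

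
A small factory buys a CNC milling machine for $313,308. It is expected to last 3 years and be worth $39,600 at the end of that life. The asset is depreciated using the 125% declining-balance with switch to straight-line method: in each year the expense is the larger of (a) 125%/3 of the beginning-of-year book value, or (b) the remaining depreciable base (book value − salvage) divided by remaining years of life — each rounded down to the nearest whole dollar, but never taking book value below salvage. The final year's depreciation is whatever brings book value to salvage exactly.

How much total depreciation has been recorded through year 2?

Depreciable base = $313,308 − $39,600 = $273,708.
Year 1: DB = ⌊$313,308 × 125%/3⌋ = $130,545; SL = ⌊$273,708/3⌋ = $91,236 → take DB $130,545. Book value $182,763.
Year 2: DB = ⌊$182,763 × 125%/3⌋ = $76,151; SL = ⌊$143,163/2⌋ = $71,581 → take DB $76,151. Book value $106,612.
Accumulated through year 2 = $313,308 − $106,612 = $206,696.

$206,696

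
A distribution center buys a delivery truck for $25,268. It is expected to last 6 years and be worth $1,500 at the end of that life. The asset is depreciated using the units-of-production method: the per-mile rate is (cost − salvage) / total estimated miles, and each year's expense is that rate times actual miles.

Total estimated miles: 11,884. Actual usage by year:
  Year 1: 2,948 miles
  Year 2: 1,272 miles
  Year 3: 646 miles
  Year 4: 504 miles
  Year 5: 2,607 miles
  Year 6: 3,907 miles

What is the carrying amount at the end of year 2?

Depreciable base = $25,268 − $1,500 = $23,768.
Rate = $23,768 / 11,884 miles = $2 per mile.
Year 1: 2,948 × $2 = $5,896. Book value $19,372.
Year 2: 1,272 × $2 = $2,544. Book value $16,828.

$16,828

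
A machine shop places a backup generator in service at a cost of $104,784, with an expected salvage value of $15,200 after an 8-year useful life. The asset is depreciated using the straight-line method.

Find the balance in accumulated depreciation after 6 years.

Depreciable base = $104,784 − $15,200 = $89,584.
Annual expense = $89,584 / 8 = $11,198.
End of year 1: book value $93,586.
End of year 2: book value $82,388.
End of year 3: book value $71,190.
End of year 4: book value $59,992.
End of year 5: book value $48,794.
End of year 6: book value $37,596.
Accumulated through year 6 = $104,784 − $37,596 = $67,188.

$67,188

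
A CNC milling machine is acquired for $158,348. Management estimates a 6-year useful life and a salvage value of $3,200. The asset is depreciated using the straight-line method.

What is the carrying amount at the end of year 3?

$80,774

Depreciable base = $158,348 − $3,200 = $155,148.
Annual expense = $155,148 / 6 = $25,858.
End of year 1: book value $132,490.
End of year 2: book value $106,632.
End of year 3: book value $80,774.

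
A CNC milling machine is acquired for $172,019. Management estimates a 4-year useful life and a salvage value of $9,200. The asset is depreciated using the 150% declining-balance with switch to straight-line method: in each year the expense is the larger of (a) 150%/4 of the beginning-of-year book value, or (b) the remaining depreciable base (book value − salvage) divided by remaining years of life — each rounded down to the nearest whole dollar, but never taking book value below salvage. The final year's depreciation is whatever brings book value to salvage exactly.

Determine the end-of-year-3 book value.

$38,198

Depreciable base = $172,019 − $9,200 = $162,819.
Year 1: DB = ⌊$172,019 × 150%/4⌋ = $64,507; SL = ⌊$162,819/4⌋ = $40,704 → take DB $64,507. Book value $107,512.
Year 2: DB = ⌊$107,512 × 150%/4⌋ = $40,317; SL = ⌊$98,312/3⌋ = $32,770 → take DB $40,317. Book value $67,195.
Year 3: DB = ⌊$67,195 × 150%/4⌋ = $25,198; SL = ⌊$57,995/2⌋ = $28,997 → take SL $28,997. Book value $38,198.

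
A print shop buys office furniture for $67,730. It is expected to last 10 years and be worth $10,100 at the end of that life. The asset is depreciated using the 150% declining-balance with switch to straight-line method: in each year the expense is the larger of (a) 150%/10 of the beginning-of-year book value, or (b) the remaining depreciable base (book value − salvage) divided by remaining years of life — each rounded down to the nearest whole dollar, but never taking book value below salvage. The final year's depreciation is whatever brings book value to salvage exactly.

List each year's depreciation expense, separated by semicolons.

$10,159; $8,635; $7,340; $6,239; $5,303; $4,508; $3,861; $3,861; $3,862; $3,862

Depreciable base = $67,730 − $10,100 = $57,630.
Year 1: DB = ⌊$67,730 × 150%/10⌋ = $10,159; SL = ⌊$57,630/10⌋ = $5,763 → take DB $10,159. Book value $57,571.
Year 2: DB = ⌊$57,571 × 150%/10⌋ = $8,635; SL = ⌊$47,471/9⌋ = $5,274 → take DB $8,635. Book value $48,936.
Year 3: DB = ⌊$48,936 × 150%/10⌋ = $7,340; SL = ⌊$38,836/8⌋ = $4,854 → take DB $7,340. Book value $41,596.
Year 4: DB = ⌊$41,596 × 150%/10⌋ = $6,239; SL = ⌊$31,496/7⌋ = $4,499 → take DB $6,239. Book value $35,357.
Year 5: DB = ⌊$35,357 × 150%/10⌋ = $5,303; SL = ⌊$25,257/6⌋ = $4,209 → take DB $5,303. Book value $30,054.
Year 6: DB = ⌊$30,054 × 150%/10⌋ = $4,508; SL = ⌊$19,954/5⌋ = $3,990 → take DB $4,508. Book value $25,546.
Year 7: DB = ⌊$25,546 × 150%/10⌋ = $3,831; SL = ⌊$15,446/4⌋ = $3,861 → take SL $3,861. Book value $21,685.
Year 8: DB = ⌊$21,685 × 150%/10⌋ = $3,252; SL = ⌊$11,585/3⌋ = $3,861 → take SL $3,861. Book value $17,824.
Year 9: DB = ⌊$17,824 × 150%/10⌋ = $2,673; SL = ⌊$7,724/2⌋ = $3,862 → take SL $3,862. Book value $13,962.
Year 10 (final): $13,962 − $10,100 = $3,862. Book value $10,100.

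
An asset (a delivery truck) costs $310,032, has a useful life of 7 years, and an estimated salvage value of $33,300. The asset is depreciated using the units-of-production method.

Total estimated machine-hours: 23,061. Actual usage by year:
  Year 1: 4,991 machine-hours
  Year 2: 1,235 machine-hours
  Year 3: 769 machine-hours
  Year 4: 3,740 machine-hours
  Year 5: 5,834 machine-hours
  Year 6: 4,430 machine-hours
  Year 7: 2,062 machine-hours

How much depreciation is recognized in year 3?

$9,228

Depreciable base = $310,032 − $33,300 = $276,732.
Rate = $276,732 / 23,061 machine-hours = $12 per machine-hour.
Year 1: 4,991 × $12 = $59,892. Book value $250,140.
Year 2: 1,235 × $12 = $14,820. Book value $235,320.
Year 3: 769 × $12 = $9,228. Book value $226,092.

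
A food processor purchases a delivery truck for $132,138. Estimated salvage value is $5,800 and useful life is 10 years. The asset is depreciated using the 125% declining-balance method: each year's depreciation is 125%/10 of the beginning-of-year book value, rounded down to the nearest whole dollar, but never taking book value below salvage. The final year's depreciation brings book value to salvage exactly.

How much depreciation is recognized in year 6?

$8,472

Depreciable base = $132,138 − $5,800 = $126,338.
Year 1: ⌊$132,138 × 125%/10⌋ = $16,517. Book value $115,621.
Year 2: ⌊$115,621 × 125%/10⌋ = $14,452. Book value $101,169.
Year 3: ⌊$101,169 × 125%/10⌋ = $12,646. Book value $88,523.
Year 4: ⌊$88,523 × 125%/10⌋ = $11,065. Book value $77,458.
Year 5: ⌊$77,458 × 125%/10⌋ = $9,682. Book value $67,776.
Year 6: ⌊$67,776 × 125%/10⌋ = $8,472. Book value $59,304.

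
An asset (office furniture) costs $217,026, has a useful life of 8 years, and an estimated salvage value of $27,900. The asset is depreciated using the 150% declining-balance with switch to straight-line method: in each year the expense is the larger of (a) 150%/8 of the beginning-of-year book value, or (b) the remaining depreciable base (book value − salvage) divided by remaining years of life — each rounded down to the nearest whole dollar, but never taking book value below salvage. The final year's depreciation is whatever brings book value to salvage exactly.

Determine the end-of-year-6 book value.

$60,533

Depreciable base = $217,026 − $27,900 = $189,126.
Year 1: DB = ⌊$217,026 × 150%/8⌋ = $40,692; SL = ⌊$189,126/8⌋ = $23,640 → take DB $40,692. Book value $176,334.
Year 2: DB = ⌊$176,334 × 150%/8⌋ = $33,062; SL = ⌊$148,434/7⌋ = $21,204 → take DB $33,062. Book value $143,272.
Year 3: DB = ⌊$143,272 × 150%/8⌋ = $26,863; SL = ⌊$115,372/6⌋ = $19,228 → take DB $26,863. Book value $116,409.
Year 4: DB = ⌊$116,409 × 150%/8⌋ = $21,826; SL = ⌊$88,509/5⌋ = $17,701 → take DB $21,826. Book value $94,583.
Year 5: DB = ⌊$94,583 × 150%/8⌋ = $17,734; SL = ⌊$66,683/4⌋ = $16,670 → take DB $17,734. Book value $76,849.
Year 6: DB = ⌊$76,849 × 150%/8⌋ = $14,409; SL = ⌊$48,949/3⌋ = $16,316 → take SL $16,316. Book value $60,533.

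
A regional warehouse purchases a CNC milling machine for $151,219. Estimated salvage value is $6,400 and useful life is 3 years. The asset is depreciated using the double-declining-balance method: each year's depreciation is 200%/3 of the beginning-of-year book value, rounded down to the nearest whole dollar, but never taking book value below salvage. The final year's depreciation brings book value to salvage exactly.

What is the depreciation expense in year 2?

Depreciable base = $151,219 − $6,400 = $144,819.
Year 1: ⌊$151,219 × 200%/3⌋ = $100,812. Book value $50,407.
Year 2: ⌊$50,407 × 200%/3⌋ = $33,604. Book value $16,803.

$33,604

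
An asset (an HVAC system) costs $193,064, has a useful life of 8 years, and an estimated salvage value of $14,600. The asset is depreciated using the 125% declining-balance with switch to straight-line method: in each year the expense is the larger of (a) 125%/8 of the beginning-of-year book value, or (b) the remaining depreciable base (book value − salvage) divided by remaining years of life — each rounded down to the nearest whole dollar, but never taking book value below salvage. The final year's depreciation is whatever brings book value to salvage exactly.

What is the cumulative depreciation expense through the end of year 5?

$117,641

Depreciable base = $193,064 − $14,600 = $178,464.
Year 1: DB = ⌊$193,064 × 125%/8⌋ = $30,166; SL = ⌊$178,464/8⌋ = $22,308 → take DB $30,166. Book value $162,898.
Year 2: DB = ⌊$162,898 × 125%/8⌋ = $25,452; SL = ⌊$148,298/7⌋ = $21,185 → take DB $25,452. Book value $137,446.
Year 3: DB = ⌊$137,446 × 125%/8⌋ = $21,475; SL = ⌊$122,846/6⌋ = $20,474 → take DB $21,475. Book value $115,971.
Year 4: DB = ⌊$115,971 × 125%/8⌋ = $18,120; SL = ⌊$101,371/5⌋ = $20,274 → take SL $20,274. Book value $95,697.
Year 5: DB = ⌊$95,697 × 125%/8⌋ = $14,952; SL = ⌊$81,097/4⌋ = $20,274 → take SL $20,274. Book value $75,423.
Accumulated through year 5 = $193,064 − $75,423 = $117,641.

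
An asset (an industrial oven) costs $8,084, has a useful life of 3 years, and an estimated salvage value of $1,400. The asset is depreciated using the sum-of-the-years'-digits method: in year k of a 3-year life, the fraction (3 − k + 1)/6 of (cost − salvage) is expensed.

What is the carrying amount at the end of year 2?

$2,514

Depreciable base = $8,084 − $1,400 = $6,684.
Sum of the years' digits = 3+2+1 = 6.
Year 1: $6,684 × 3/6 = $3,342. Book value $4,742.
Year 2: $6,684 × 2/6 = $2,228. Book value $2,514.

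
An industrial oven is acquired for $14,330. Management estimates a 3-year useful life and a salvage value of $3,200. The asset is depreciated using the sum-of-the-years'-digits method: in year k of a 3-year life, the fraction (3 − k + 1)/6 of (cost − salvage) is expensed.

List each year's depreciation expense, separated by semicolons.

$5,565; $3,710; $1,855

Depreciable base = $14,330 − $3,200 = $11,130.
Sum of the years' digits = 3+2+1 = 6.
Year 1: $11,130 × 3/6 = $5,565. Book value $8,765.
Year 2: $11,130 × 2/6 = $3,710. Book value $5,055.
Year 3: $11,130 × 1/6 = $1,855. Book value $3,200.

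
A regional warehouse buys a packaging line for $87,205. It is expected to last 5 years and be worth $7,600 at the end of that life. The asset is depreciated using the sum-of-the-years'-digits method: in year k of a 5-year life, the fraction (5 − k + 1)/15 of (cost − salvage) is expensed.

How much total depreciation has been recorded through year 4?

$74,298

Depreciable base = $87,205 − $7,600 = $79,605.
Sum of the years' digits = 5+4+3+2+1 = 15.
Year 1: $79,605 × 5/15 = $26,535. Book value $60,670.
Year 2: $79,605 × 4/15 = $21,228. Book value $39,442.
Year 3: $79,605 × 3/15 = $15,921. Book value $23,521.
Year 4: $79,605 × 2/15 = $10,614. Book value $12,907.
Accumulated through year 4 = $87,205 − $12,907 = $74,298.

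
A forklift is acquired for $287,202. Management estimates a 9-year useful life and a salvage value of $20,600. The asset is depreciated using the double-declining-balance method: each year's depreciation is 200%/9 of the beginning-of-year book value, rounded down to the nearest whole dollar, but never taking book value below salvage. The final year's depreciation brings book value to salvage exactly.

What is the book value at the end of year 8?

$38,463

Depreciable base = $287,202 − $20,600 = $266,602.
Year 1: ⌊$287,202 × 200%/9⌋ = $63,822. Book value $223,380.
Year 2: ⌊$223,380 × 200%/9⌋ = $49,640. Book value $173,740.
Year 3: ⌊$173,740 × 200%/9⌋ = $38,608. Book value $135,132.
Year 4: ⌊$135,132 × 200%/9⌋ = $30,029. Book value $105,103.
Year 5: ⌊$105,103 × 200%/9⌋ = $23,356. Book value $81,747.
Year 6: ⌊$81,747 × 200%/9⌋ = $18,166. Book value $63,581.
Year 7: ⌊$63,581 × 200%/9⌋ = $14,129. Book value $49,452.
Year 8: ⌊$49,452 × 200%/9⌋ = $10,989. Book value $38,463.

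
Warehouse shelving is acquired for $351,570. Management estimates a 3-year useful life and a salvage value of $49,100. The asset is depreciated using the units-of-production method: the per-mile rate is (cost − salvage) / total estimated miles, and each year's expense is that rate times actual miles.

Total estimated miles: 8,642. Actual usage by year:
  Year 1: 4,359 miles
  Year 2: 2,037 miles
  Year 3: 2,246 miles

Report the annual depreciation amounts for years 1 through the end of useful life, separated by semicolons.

$152,565; $71,295; $78,610

Depreciable base = $351,570 − $49,100 = $302,470.
Rate = $302,470 / 8,642 miles = $35 per mile.
Year 1: 4,359 × $35 = $152,565. Book value $199,005.
Year 2: 2,037 × $35 = $71,295. Book value $127,710.
Year 3: 2,246 × $35 = $78,610. Book value $49,100.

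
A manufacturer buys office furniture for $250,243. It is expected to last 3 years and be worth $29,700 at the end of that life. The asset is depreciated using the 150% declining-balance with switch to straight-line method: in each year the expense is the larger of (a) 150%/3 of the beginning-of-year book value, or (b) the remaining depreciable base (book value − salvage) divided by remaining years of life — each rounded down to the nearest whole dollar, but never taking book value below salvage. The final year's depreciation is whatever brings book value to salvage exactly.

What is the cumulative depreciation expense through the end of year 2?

$187,682

Depreciable base = $250,243 − $29,700 = $220,543.
Year 1: DB = ⌊$250,243 × 150%/3⌋ = $125,121; SL = ⌊$220,543/3⌋ = $73,514 → take DB $125,121. Book value $125,122.
Year 2: DB = ⌊$125,122 × 150%/3⌋ = $62,561; SL = ⌊$95,422/2⌋ = $47,711 → take DB $62,561. Book value $62,561.
Accumulated through year 2 = $250,243 − $62,561 = $187,682.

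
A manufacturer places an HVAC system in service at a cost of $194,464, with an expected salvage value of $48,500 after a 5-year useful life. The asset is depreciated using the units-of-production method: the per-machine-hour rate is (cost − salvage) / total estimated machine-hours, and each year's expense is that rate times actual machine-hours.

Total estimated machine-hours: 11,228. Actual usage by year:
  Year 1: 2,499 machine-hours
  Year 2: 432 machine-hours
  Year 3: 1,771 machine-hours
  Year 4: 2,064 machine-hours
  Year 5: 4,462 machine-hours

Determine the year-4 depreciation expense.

Depreciable base = $194,464 − $48,500 = $145,964.
Rate = $145,964 / 11,228 machine-hours = $13 per machine-hour.
Year 1: 2,499 × $13 = $32,487. Book value $161,977.
Year 2: 432 × $13 = $5,616. Book value $156,361.
Year 3: 1,771 × $13 = $23,023. Book value $133,338.
Year 4: 2,064 × $13 = $26,832. Book value $106,506.

$26,832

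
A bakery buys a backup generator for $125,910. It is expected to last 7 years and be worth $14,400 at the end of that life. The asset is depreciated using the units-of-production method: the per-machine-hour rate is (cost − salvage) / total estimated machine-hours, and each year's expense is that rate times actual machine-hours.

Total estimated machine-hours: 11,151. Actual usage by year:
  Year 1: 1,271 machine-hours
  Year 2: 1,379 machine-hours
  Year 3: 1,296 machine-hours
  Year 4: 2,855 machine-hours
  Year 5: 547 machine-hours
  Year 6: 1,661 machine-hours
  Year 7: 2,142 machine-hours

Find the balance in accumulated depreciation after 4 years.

$68,010

Depreciable base = $125,910 − $14,400 = $111,510.
Rate = $111,510 / 11,151 machine-hours = $10 per machine-hour.
Year 1: 1,271 × $10 = $12,710. Book value $113,200.
Year 2: 1,379 × $10 = $13,790. Book value $99,410.
Year 3: 1,296 × $10 = $12,960. Book value $86,450.
Year 4: 2,855 × $10 = $28,550. Book value $57,900.
Accumulated through year 4 = $125,910 − $57,900 = $68,010.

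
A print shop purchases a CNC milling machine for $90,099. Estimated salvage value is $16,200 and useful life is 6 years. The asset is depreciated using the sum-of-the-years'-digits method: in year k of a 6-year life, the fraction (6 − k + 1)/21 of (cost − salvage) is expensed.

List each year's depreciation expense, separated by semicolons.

Depreciable base = $90,099 − $16,200 = $73,899.
Sum of the years' digits = 6+5+4+3+2+1 = 21.
Year 1: $73,899 × 6/21 = $21,114. Book value $68,985.
Year 2: $73,899 × 5/21 = $17,595. Book value $51,390.
Year 3: $73,899 × 4/21 = $14,076. Book value $37,314.
Year 4: $73,899 × 3/21 = $10,557. Book value $26,757.
Year 5: $73,899 × 2/21 = $7,038. Book value $19,719.
Year 6: $73,899 × 1/21 = $3,519. Book value $16,200.

$21,114; $17,595; $14,076; $10,557; $7,038; $3,519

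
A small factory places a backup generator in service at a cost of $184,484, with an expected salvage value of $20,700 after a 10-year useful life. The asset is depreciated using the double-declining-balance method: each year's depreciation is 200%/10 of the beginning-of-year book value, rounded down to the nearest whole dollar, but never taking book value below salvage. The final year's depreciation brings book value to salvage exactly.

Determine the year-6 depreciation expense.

$12,090

Depreciable base = $184,484 − $20,700 = $163,784.
Year 1: ⌊$184,484 × 200%/10⌋ = $36,896. Book value $147,588.
Year 2: ⌊$147,588 × 200%/10⌋ = $29,517. Book value $118,071.
Year 3: ⌊$118,071 × 200%/10⌋ = $23,614. Book value $94,457.
Year 4: ⌊$94,457 × 200%/10⌋ = $18,891. Book value $75,566.
Year 5: ⌊$75,566 × 200%/10⌋ = $15,113. Book value $60,453.
Year 6: ⌊$60,453 × 200%/10⌋ = $12,090. Book value $48,363.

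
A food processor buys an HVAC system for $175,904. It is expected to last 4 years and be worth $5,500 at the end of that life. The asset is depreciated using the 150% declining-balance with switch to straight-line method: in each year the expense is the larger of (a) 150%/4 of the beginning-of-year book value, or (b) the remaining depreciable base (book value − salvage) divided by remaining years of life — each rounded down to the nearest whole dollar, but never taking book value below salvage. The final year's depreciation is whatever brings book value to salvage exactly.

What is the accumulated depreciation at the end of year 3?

$138,797

Depreciable base = $175,904 − $5,500 = $170,404.
Year 1: DB = ⌊$175,904 × 150%/4⌋ = $65,964; SL = ⌊$170,404/4⌋ = $42,601 → take DB $65,964. Book value $109,940.
Year 2: DB = ⌊$109,940 × 150%/4⌋ = $41,227; SL = ⌊$104,440/3⌋ = $34,813 → take DB $41,227. Book value $68,713.
Year 3: DB = ⌊$68,713 × 150%/4⌋ = $25,767; SL = ⌊$63,213/2⌋ = $31,606 → take SL $31,606. Book value $37,107.
Accumulated through year 3 = $175,904 − $37,107 = $138,797.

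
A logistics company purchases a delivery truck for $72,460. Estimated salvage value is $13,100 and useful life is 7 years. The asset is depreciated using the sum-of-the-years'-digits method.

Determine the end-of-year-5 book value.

Depreciable base = $72,460 − $13,100 = $59,360.
Sum of the years' digits = 7+6+5+4+3+2+1 = 28.
Year 1: $59,360 × 7/28 = $14,840. Book value $57,620.
Year 2: $59,360 × 6/28 = $12,720. Book value $44,900.
Year 3: $59,360 × 5/28 = $10,600. Book value $34,300.
Year 4: $59,360 × 4/28 = $8,480. Book value $25,820.
Year 5: $59,360 × 3/28 = $6,360. Book value $19,460.

$19,460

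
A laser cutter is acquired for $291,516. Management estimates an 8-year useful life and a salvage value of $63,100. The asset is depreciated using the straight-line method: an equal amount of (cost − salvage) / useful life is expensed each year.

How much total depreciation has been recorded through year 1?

$28,552

Depreciable base = $291,516 − $63,100 = $228,416.
Annual expense = $228,416 / 8 = $28,552.
End of year 1: book value $262,964.
Accumulated through year 1 = $291,516 − $262,964 = $28,552.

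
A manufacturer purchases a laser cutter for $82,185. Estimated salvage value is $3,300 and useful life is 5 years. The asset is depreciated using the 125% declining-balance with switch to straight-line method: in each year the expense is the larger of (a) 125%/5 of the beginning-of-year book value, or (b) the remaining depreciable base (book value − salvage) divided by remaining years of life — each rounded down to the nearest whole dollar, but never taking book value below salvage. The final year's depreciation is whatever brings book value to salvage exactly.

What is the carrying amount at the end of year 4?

$17,610

Depreciable base = $82,185 − $3,300 = $78,885.
Year 1: DB = ⌊$82,185 × 125%/5⌋ = $20,546; SL = ⌊$78,885/5⌋ = $15,777 → take DB $20,546. Book value $61,639.
Year 2: DB = ⌊$61,639 × 125%/5⌋ = $15,409; SL = ⌊$58,339/4⌋ = $14,584 → take DB $15,409. Book value $46,230.
Year 3: DB = ⌊$46,230 × 125%/5⌋ = $11,557; SL = ⌊$42,930/3⌋ = $14,310 → take SL $14,310. Book value $31,920.
Year 4: DB = ⌊$31,920 × 125%/5⌋ = $7,980; SL = ⌊$28,620/2⌋ = $14,310 → take SL $14,310. Book value $17,610.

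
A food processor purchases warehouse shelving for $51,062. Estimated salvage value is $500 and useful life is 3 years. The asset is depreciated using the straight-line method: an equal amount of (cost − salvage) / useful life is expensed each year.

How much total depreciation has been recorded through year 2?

$33,708

Depreciable base = $51,062 − $500 = $50,562.
Annual expense = $50,562 / 3 = $16,854.
End of year 1: book value $34,208.
End of year 2: book value $17,354.
Accumulated through year 2 = $51,062 − $17,354 = $33,708.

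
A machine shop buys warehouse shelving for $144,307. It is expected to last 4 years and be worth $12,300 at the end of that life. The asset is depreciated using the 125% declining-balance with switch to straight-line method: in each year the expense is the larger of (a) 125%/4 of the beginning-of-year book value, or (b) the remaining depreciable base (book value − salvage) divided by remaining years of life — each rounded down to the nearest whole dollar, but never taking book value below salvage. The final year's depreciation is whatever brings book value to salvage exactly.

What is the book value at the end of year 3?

$40,255

Depreciable base = $144,307 − $12,300 = $132,007.
Year 1: DB = ⌊$144,307 × 125%/4⌋ = $45,095; SL = ⌊$132,007/4⌋ = $33,001 → take DB $45,095. Book value $99,212.
Year 2: DB = ⌊$99,212 × 125%/4⌋ = $31,003; SL = ⌊$86,912/3⌋ = $28,970 → take DB $31,003. Book value $68,209.
Year 3: DB = ⌊$68,209 × 125%/4⌋ = $21,315; SL = ⌊$55,909/2⌋ = $27,954 → take SL $27,954. Book value $40,255.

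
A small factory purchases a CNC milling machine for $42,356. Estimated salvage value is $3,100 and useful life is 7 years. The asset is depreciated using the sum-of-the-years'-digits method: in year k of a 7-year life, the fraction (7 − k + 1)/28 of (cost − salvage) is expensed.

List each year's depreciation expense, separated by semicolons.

Depreciable base = $42,356 − $3,100 = $39,256.
Sum of the years' digits = 7+6+5+4+3+2+1 = 28.
Year 1: $39,256 × 7/28 = $9,814. Book value $32,542.
Year 2: $39,256 × 6/28 = $8,412. Book value $24,130.
Year 3: $39,256 × 5/28 = $7,010. Book value $17,120.
Year 4: $39,256 × 4/28 = $5,608. Book value $11,512.
Year 5: $39,256 × 3/28 = $4,206. Book value $7,306.
Year 6: $39,256 × 2/28 = $2,804. Book value $4,502.
Year 7: $39,256 × 1/28 = $1,402. Book value $3,100.

$9,814; $8,412; $7,010; $5,608; $4,206; $2,804; $1,402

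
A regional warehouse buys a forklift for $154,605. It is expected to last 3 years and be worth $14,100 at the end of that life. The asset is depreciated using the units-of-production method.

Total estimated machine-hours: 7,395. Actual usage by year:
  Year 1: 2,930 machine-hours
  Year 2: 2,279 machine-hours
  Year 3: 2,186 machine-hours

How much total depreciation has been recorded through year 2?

$98,971

Depreciable base = $154,605 − $14,100 = $140,505.
Rate = $140,505 / 7,395 machine-hours = $19 per machine-hour.
Year 1: 2,930 × $19 = $55,670. Book value $98,935.
Year 2: 2,279 × $19 = $43,301. Book value $55,634.
Accumulated through year 2 = $154,605 − $55,634 = $98,971.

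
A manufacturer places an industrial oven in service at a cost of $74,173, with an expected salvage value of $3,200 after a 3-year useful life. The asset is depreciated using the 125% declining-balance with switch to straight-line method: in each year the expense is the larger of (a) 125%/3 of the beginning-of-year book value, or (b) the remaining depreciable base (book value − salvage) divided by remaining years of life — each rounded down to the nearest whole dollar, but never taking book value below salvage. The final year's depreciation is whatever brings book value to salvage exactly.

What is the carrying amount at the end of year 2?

$23,234

Depreciable base = $74,173 − $3,200 = $70,973.
Year 1: DB = ⌊$74,173 × 125%/3⌋ = $30,905; SL = ⌊$70,973/3⌋ = $23,657 → take DB $30,905. Book value $43,268.
Year 2: DB = ⌊$43,268 × 125%/3⌋ = $18,028; SL = ⌊$40,068/2⌋ = $20,034 → take SL $20,034. Book value $23,234.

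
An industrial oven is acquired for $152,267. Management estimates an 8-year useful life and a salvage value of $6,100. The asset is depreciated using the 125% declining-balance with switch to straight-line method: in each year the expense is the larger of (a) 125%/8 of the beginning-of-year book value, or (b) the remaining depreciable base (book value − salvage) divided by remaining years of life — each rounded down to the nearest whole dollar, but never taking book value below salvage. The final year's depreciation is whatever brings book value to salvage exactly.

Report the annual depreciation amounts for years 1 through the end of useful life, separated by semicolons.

$23,791; $20,074; $17,050; $17,050; $17,050; $17,050; $17,051; $17,051

Depreciable base = $152,267 − $6,100 = $146,167.
Year 1: DB = ⌊$152,267 × 125%/8⌋ = $23,791; SL = ⌊$146,167/8⌋ = $18,270 → take DB $23,791. Book value $128,476.
Year 2: DB = ⌊$128,476 × 125%/8⌋ = $20,074; SL = ⌊$122,376/7⌋ = $17,482 → take DB $20,074. Book value $108,402.
Year 3: DB = ⌊$108,402 × 125%/8⌋ = $16,937; SL = ⌊$102,302/6⌋ = $17,050 → take SL $17,050. Book value $91,352.
Year 4: DB = ⌊$91,352 × 125%/8⌋ = $14,273; SL = ⌊$85,252/5⌋ = $17,050 → take SL $17,050. Book value $74,302.
Year 5: DB = ⌊$74,302 × 125%/8⌋ = $11,609; SL = ⌊$68,202/4⌋ = $17,050 → take SL $17,050. Book value $57,252.
Year 6: DB = ⌊$57,252 × 125%/8⌋ = $8,945; SL = ⌊$51,152/3⌋ = $17,050 → take SL $17,050. Book value $40,202.
Year 7: DB = ⌊$40,202 × 125%/8⌋ = $6,281; SL = ⌊$34,102/2⌋ = $17,051 → take SL $17,051. Book value $23,151.
Year 8 (final): $23,151 − $6,100 = $17,051. Book value $6,100.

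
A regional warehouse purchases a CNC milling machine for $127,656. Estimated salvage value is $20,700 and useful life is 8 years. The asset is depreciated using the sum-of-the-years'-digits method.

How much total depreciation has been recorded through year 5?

$89,130

Depreciable base = $127,656 − $20,700 = $106,956.
Sum of the years' digits = 8+7+6+5+4+3+2+1 = 36.
Year 1: $106,956 × 8/36 = $23,768. Book value $103,888.
Year 2: $106,956 × 7/36 = $20,797. Book value $83,091.
Year 3: $106,956 × 6/36 = $17,826. Book value $65,265.
Year 4: $106,956 × 5/36 = $14,855. Book value $50,410.
Year 5: $106,956 × 4/36 = $11,884. Book value $38,526.
Accumulated through year 5 = $127,656 − $38,526 = $89,130.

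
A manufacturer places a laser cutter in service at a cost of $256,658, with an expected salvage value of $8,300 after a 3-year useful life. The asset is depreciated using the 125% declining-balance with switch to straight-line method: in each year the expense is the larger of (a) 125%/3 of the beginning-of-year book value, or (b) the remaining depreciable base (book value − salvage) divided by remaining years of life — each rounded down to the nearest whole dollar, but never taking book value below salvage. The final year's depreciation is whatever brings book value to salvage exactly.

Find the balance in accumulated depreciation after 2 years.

Depreciable base = $256,658 − $8,300 = $248,358.
Year 1: DB = ⌊$256,658 × 125%/3⌋ = $106,940; SL = ⌊$248,358/3⌋ = $82,786 → take DB $106,940. Book value $149,718.
Year 2: DB = ⌊$149,718 × 125%/3⌋ = $62,382; SL = ⌊$141,418/2⌋ = $70,709 → take SL $70,709. Book value $79,009.
Accumulated through year 2 = $256,658 − $79,009 = $177,649.

$177,649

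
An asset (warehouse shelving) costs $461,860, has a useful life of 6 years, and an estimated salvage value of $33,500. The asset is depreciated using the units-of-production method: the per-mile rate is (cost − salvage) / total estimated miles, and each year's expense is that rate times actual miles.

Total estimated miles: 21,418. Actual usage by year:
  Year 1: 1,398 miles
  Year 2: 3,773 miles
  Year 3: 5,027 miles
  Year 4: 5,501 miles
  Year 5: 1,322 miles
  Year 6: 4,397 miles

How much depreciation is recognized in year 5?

$26,440

Depreciable base = $461,860 − $33,500 = $428,360.
Rate = $428,360 / 21,418 miles = $20 per mile.
Year 1: 1,398 × $20 = $27,960. Book value $433,900.
Year 2: 3,773 × $20 = $75,460. Book value $358,440.
Year 3: 5,027 × $20 = $100,540. Book value $257,900.
Year 4: 5,501 × $20 = $110,020. Book value $147,880.
Year 5: 1,322 × $20 = $26,440. Book value $121,440.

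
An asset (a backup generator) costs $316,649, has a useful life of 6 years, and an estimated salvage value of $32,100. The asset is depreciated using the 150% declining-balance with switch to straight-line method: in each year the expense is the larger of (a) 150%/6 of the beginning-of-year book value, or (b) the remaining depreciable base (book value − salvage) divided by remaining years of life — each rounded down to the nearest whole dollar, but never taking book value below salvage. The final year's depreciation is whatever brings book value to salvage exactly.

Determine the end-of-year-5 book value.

Depreciable base = $316,649 − $32,100 = $284,549.
Year 1: DB = ⌊$316,649 × 150%/6⌋ = $79,162; SL = ⌊$284,549/6⌋ = $47,424 → take DB $79,162. Book value $237,487.
Year 2: DB = ⌊$237,487 × 150%/6⌋ = $59,371; SL = ⌊$205,387/5⌋ = $41,077 → take DB $59,371. Book value $178,116.
Year 3: DB = ⌊$178,116 × 150%/6⌋ = $44,529; SL = ⌊$146,016/4⌋ = $36,504 → take DB $44,529. Book value $133,587.
Year 4: DB = ⌊$133,587 × 150%/6⌋ = $33,396; SL = ⌊$101,487/3⌋ = $33,829 → take SL $33,829. Book value $99,758.
Year 5: DB = ⌊$99,758 × 150%/6⌋ = $24,939; SL = ⌊$67,658/2⌋ = $33,829 → take SL $33,829. Book value $65,929.

$65,929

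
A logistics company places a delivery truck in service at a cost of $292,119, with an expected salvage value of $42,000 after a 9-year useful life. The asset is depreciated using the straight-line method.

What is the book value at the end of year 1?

Depreciable base = $292,119 − $42,000 = $250,119.
Annual expense = $250,119 / 9 = $27,791.
End of year 1: book value $264,328.

$264,328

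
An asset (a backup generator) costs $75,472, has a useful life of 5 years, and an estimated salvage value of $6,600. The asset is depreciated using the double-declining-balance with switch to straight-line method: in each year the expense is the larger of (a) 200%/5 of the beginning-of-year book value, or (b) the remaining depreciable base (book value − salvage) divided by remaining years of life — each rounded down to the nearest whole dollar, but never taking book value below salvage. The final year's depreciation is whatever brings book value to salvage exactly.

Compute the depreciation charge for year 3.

$10,868

Depreciable base = $75,472 − $6,600 = $68,872.
Year 1: DB = ⌊$75,472 × 200%/5⌋ = $30,188; SL = ⌊$68,872/5⌋ = $13,774 → take DB $30,188. Book value $45,284.
Year 2: DB = ⌊$45,284 × 200%/5⌋ = $18,113; SL = ⌊$38,684/4⌋ = $9,671 → take DB $18,113. Book value $27,171.
Year 3: DB = ⌊$27,171 × 200%/5⌋ = $10,868; SL = ⌊$20,571/3⌋ = $6,857 → take DB $10,868. Book value $16,303.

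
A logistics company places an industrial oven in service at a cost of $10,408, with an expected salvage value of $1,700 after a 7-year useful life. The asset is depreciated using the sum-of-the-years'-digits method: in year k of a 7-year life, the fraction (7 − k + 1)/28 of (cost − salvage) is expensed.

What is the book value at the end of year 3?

$4,810

Depreciable base = $10,408 − $1,700 = $8,708.
Sum of the years' digits = 7+6+5+4+3+2+1 = 28.
Year 1: $8,708 × 7/28 = $2,177. Book value $8,231.
Year 2: $8,708 × 6/28 = $1,866. Book value $6,365.
Year 3: $8,708 × 5/28 = $1,555. Book value $4,810.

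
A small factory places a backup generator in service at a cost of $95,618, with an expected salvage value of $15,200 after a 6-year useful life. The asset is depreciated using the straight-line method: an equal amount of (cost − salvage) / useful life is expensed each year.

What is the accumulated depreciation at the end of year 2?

Depreciable base = $95,618 − $15,200 = $80,418.
Annual expense = $80,418 / 6 = $13,403.
End of year 1: book value $82,215.
End of year 2: book value $68,812.
Accumulated through year 2 = $95,618 − $68,812 = $26,806.

$26,806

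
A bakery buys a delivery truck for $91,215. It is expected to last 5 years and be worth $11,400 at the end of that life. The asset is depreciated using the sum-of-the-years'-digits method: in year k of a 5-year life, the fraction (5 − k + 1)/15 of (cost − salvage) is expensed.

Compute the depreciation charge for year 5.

Depreciable base = $91,215 − $11,400 = $79,815.
Sum of the years' digits = 5+4+3+2+1 = 15.
Year 1: $79,815 × 5/15 = $26,605. Book value $64,610.
Year 2: $79,815 × 4/15 = $21,284. Book value $43,326.
Year 3: $79,815 × 3/15 = $15,963. Book value $27,363.
Year 4: $79,815 × 2/15 = $10,642. Book value $16,721.
Year 5: $79,815 × 1/15 = $5,321. Book value $11,400.

$5,321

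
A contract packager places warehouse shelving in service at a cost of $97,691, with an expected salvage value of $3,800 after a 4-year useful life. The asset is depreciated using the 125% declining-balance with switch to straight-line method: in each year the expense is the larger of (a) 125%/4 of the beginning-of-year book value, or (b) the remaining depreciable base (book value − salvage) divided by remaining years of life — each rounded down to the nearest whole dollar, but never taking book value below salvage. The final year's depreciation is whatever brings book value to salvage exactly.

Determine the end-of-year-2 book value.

$46,042

Depreciable base = $97,691 − $3,800 = $93,891.
Year 1: DB = ⌊$97,691 × 125%/4⌋ = $30,528; SL = ⌊$93,891/4⌋ = $23,472 → take DB $30,528. Book value $67,163.
Year 2: DB = ⌊$67,163 × 125%/4⌋ = $20,988; SL = ⌊$63,363/3⌋ = $21,121 → take SL $21,121. Book value $46,042.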